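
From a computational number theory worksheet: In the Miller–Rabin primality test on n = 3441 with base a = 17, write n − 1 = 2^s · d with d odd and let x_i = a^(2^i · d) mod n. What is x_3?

490

n − 1 = 3440 = 2^4 · 215, so s = 4 and d = 215.
x_0 = 17^215 mod 3441 = 3095.
x_1 = 3095^2 mod 3441 = 2722.
x_2 = 2722^2 mod 3441 = 811.
x_3 = 811^2 mod 3441 = 490.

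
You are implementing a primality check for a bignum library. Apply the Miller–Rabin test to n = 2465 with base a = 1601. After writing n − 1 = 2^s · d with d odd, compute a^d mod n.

811

n − 1 = 2464 = 2^5 · 77, so s = 5 and d = 77.
1601^77 mod 2465 = 811.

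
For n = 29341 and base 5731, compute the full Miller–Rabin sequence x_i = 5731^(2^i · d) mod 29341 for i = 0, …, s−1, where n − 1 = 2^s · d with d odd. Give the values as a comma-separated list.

n − 1 = 29340 = 2^2 · 7335, so s = 2 and d = 7335.
x_0 = 5731^7335 mod 29341 = 15800.
x_1 = 15800^2 mod 29341 = 6772.

15800, 6772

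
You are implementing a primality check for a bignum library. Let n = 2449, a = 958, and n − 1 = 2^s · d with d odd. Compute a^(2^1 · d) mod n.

2155

n − 1 = 2448 = 2^4 · 153, so s = 4 and d = 153.
x_0 = 958^153 mod 2449 = 2329.
x_1 = 2329^2 mod 2449 = 2155.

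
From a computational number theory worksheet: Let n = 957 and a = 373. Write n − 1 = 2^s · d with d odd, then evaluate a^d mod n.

373

n − 1 = 956 = 2^2 · 239, so s = 2 and d = 239.
Repeated squaring mod 957: 373^1 ≡ 373, 373^2 ≡ 364, 373^4 ≡ 430, 373^8 ≡ 199, 373^16 ≡ 364, 373^32 ≡ 430, 373^64 ≡ 199, 373^128 ≡ 364.
239 = 128 + 64 + 32 + 8 + 4 + 2 + 1, so 373^239 ≡ 364·199·430·199·430·364·373 ≡ 373 (mod 957).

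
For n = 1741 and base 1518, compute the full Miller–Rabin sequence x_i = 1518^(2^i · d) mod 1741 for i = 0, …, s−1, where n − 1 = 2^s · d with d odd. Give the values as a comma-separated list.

n − 1 = 1740 = 2^2 · 435, so s = 2 and d = 435.
x_0 = 1518^435 mod 1741 = 1682.
x_1 = 1682^2 mod 1741 = 1740.

1682, 1740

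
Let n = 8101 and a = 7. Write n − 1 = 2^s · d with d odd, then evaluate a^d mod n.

1

n − 1 = 8100 = 2^2 · 2025, so s = 2 and d = 2025.
By repeated squaring, 7^2025 ≡ 1 (mod 8101).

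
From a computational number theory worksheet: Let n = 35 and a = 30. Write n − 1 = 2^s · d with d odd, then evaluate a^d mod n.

n − 1 = 34 = 2^1 · 17, so s = 1 and d = 17.
30^17 mod 35 = 25.

25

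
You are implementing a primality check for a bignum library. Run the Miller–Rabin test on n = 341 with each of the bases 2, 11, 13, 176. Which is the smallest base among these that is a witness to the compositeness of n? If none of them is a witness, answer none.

n − 1 = 340 = 2^2 · 85, so s = 2 and d = 85.
Base 2: x_0 = 2^85 mod 341 = 32. x_0 is neither 1 nor 340, so continue squaring. x_1 = 32^2 mod 341 = 1. x_1 = 1 but x_0 ≠ ±1, a nontrivial square root of 1 — 2 is a witness and 341 is composite.
Base 11: x_0 = 11^85 mod 341 = 88. x_0 is neither 1 nor 340, so continue squaring. x_1 = 88^2 mod 341 = 242. Reached i = s−1 = 1 without hitting −1: 11 is a Miller–Rabin witness and 341 is composite.
Base 13: x_0 = 13^85 mod 341 = 274. x_0 is neither 1 nor 340, so continue squaring. x_1 = 274^2 mod 341 = 56. Reached i = s−1 = 1 without hitting −1: 13 is a Miller–Rabin witness and 341 is composite.
Base 176: x_0 = 176^85 mod 341 = 88. x_0 is neither 1 nor 340, so continue squaring. x_1 = 88^2 mod 341 = 242. Reached i = s−1 = 1 without hitting −1: 176 is a Miller–Rabin witness and 341 is composite.
The smallest witness among the given bases is 2.

2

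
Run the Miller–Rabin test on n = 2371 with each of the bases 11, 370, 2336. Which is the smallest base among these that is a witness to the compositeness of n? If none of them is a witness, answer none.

none

n − 1 = 2370 = 2^1 · 1185, so s = 1 and d = 1185.
Base 11: x_0 = 11^1185 mod 2371 = 1. x_0 = 1, so 11 is not a witness.
Base 370: x_0 = 370^1185 mod 2371 = 2370. x_0 = 2370 ≡ −1, so 370 is not a witness.
Base 2336: x_0 = 2336^1185 mod 2371 = 2370. x_0 = 2370 ≡ −1, so 2336 is not a witness.
No listed base is a witness for 2371.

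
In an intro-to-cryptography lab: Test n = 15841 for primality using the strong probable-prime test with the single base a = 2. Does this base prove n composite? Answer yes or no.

n − 1 = 15840 = 2^5 · 495, so s = 5 and d = 495.
By repeated squaring, 2^495 ≡ 1 (mod 15841).
x_0 = 2^495 mod 15841 = 1.
x_0 = 1, so 2 is not a witness.

no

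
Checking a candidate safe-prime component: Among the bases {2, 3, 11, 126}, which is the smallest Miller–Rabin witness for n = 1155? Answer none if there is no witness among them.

n − 1 = 1154 = 2^1 · 577, so s = 1 and d = 577.
Base 2: x_0 = 2^577 mod 1155 = 1052. x_0 ∉ {1, 1154} and s = 1, so 2 is a Miller–Rabin witness and 1155 is composite.
Base 3: x_0 = 3^577 mod 1155 = 108. x_0 ∉ {1, 1154} and s = 1, so 3 is a Miller–Rabin witness and 1155 is composite.
Base 11: x_0 = 11^577 mod 1155 = 11. x_0 ∉ {1, 1154} and s = 1, so 11 is a Miller–Rabin witness and 1155 is composite.
Base 126: x_0 = 126^577 mod 1155 = 861. x_0 ∉ {1, 1154} and s = 1, so 126 is a Miller–Rabin witness and 1155 is composite.
The smallest witness among the given bases is 2.

2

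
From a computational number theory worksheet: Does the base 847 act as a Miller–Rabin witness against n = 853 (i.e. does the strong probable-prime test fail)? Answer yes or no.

n − 1 = 852 = 2^2 · 213, so s = 2 and d = 213.
x_0 = 847^213 mod 853 = 333.
x_0 is neither 1 nor 852, so continue squaring.
x_1 = 333^2 mod 853 = 852.
x_1 ≡ −1, so 847 is not a witness.

no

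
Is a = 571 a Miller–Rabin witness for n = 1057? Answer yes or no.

n − 1 = 1056 = 2^5 · 33, so s = 5 and d = 33.
x_0 = 571^33 mod 1057 = 1.
x_0 = 1, so 571 is not a witness.

no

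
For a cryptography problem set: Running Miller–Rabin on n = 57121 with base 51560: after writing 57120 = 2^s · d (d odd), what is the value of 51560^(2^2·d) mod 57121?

n − 1 = 57120 = 2^5 · 1785, so s = 5 and d = 1785.
By repeated squaring, 51560^1785 ≡ 39195 (mod 57121).
x_0 = 39195.
x_1 = 39195^2 mod 57121 = 35851.
x_2 = 35851^2 mod 57121 = 14580.

14580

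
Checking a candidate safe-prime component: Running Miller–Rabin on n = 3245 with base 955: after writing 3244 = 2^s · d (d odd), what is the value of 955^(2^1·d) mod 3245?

2380

n − 1 = 3244 = 2^2 · 811, so s = 2 and d = 811.
By repeated squaring, 955^811 ≡ 515 (mod 3245).
x_0 = 515.
x_1 = 515^2 mod 3245 = 2380.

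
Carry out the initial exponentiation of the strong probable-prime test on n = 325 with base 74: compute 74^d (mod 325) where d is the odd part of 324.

n − 1 = 324 = 2^2 · 81, so s = 2 and d = 81.
74^81 mod 325 = 274.

274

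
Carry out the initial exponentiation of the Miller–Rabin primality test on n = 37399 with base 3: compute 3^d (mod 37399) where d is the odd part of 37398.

n − 1 = 37398 = 2^1 · 18699, so s = 1 and d = 18699.
3^18699 mod 37399 = 17787.

17787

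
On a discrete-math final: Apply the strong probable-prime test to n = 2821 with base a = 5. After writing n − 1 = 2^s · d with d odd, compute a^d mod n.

993

n − 1 = 2820 = 2^2 · 705, so s = 2 and d = 705.
Repeated squaring mod 2821: 5^1 ≡ 5, 5^2 ≡ 25, 5^4 ≡ 625, 5^8 ≡ 1327, 5^16 ≡ 625, 5^32 ≡ 1327, 5^64 ≡ 625, 5^128 ≡ 1327, 5^256 ≡ 625, 5^512 ≡ 1327.
705 = 512 + 128 + 64 + 1, so 5^705 ≡ 1327·1327·625·5 ≡ 993 (mod 2821).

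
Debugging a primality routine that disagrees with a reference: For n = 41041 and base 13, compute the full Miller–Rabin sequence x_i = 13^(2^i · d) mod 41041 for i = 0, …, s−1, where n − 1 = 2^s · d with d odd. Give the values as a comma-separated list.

1924, 8086, 5083, 22100

n − 1 = 41040 = 2^4 · 2565, so s = 4 and d = 2565.
x_0 = 13^2565 mod 41041 = 1924.
x_1 = 1924^2 mod 41041 = 8086.
x_2 = 8086^2 mod 41041 = 5083.
x_3 = 5083^2 mod 41041 = 22100.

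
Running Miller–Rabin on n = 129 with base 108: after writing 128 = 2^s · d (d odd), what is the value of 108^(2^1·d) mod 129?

n − 1 = 128 = 2^7 · 1, so s = 7 and d = 1.
x_0 = 108^1 mod 129 = 108.
x_1 = 108^2 mod 129 = 54.

54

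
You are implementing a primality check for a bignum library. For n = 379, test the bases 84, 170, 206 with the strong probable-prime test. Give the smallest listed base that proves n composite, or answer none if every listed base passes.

n − 1 = 378 = 2^1 · 189, so s = 1 and d = 189.
Base 84: x_0 = 84^189 mod 379 = 1. x_0 = 1, so 84 is not a witness.
Base 170: x_0 = 170^189 mod 379 = 1. x_0 = 1, so 170 is not a witness.
Base 206: x_0 = 206^189 mod 379 = 378. x_0 = 378 ≡ −1, so 206 is not a witness.
No listed base is a witness for 379.

none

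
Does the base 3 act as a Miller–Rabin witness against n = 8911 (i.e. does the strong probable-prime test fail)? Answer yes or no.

no

n − 1 = 8910 = 2^1 · 4455, so s = 1 and d = 4455.
By repeated squaring, 3^4455 ≡ 8910 (mod 8911).
x_0 = 3^4455 mod 8911 = 8910.
x_0 = 8910 ≡ −1, so 3 is not a witness.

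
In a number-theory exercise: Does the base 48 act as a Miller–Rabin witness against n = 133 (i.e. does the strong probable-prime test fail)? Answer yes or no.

n − 1 = 132 = 2^2 · 33, so s = 2 and d = 33.
x_0 = 48^33 mod 133 = 27.
x_0 is neither 1 nor 132, so continue squaring.
x_1 = 27^2 mod 133 = 64.
Reached i = s−1 = 1 without hitting −1: 48 is a Miller–Rabin witness and 133 is composite.

yes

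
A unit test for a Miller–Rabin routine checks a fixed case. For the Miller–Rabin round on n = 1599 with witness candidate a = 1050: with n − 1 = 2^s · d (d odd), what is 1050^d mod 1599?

n − 1 = 1598 = 2^1 · 799, so s = 1 and d = 799.
1050^799 mod 1599 = 1089.

1089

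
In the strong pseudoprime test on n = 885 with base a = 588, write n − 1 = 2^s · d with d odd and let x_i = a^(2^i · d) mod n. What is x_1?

639

n − 1 = 884 = 2^2 · 221, so s = 2 and d = 221.
x_0 = 588^221 mod 885 = 243.
x_1 = 243^2 mod 885 = 639.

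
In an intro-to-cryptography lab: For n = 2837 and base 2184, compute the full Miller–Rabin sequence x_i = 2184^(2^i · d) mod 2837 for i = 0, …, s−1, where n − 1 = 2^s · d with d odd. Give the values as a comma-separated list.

2836, 1

n − 1 = 2836 = 2^2 · 709, so s = 2 and d = 709.
x_0 = 2184^709 mod 2837 = 2836.
x_1 = 2836^2 mod 2837 = 1.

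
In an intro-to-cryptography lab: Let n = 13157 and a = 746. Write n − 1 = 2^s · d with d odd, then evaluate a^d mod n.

2167

n − 1 = 13156 = 2^2 · 3289, so s = 2 and d = 3289.
By repeated squaring, 746^3289 ≡ 2167 (mod 13157).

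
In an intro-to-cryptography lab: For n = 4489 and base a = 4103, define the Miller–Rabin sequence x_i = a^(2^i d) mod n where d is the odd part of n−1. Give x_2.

n − 1 = 4488 = 2^3 · 561, so s = 3 and d = 561.
x_0 = 4103^561 mod 4489 = 269.
x_1 = 269^2 mod 4489 = 537.
x_2 = 537^2 mod 4489 = 1073.

1073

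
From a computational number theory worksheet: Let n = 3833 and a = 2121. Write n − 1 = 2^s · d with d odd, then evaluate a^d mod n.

n − 1 = 3832 = 2^3 · 479, so s = 3 and d = 479.
2121^479 mod 3833 = 19.

19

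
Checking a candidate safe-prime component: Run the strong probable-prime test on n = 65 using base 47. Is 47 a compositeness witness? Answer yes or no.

no

n − 1 = 64 = 2^6 · 1, so s = 6 and d = 1.
x_0 = 47^1 mod 65 = 47.
x_0 is neither 1 nor 64, so continue squaring.
x_1 = 47^2 mod 65 = 64.
x_1 ≡ −1, so 47 is not a witness.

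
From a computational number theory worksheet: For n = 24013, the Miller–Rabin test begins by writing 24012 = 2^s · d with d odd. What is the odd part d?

6003

Halving: 24012 → 12006 → 6003; 6003 is odd.
So 24012 = 2^2 · 6003.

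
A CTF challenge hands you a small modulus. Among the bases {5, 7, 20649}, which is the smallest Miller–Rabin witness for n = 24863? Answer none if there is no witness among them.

n − 1 = 24862 = 2^1 · 12431, so s = 1 and d = 12431.
Base 5: x_0 = 5^12431 mod 24863 = 6123. x_0 ∉ {1, 24862} and s = 1, so 5 is a Miller–Rabin witness and 24863 is composite.
Base 7: x_0 = 7^12431 mod 24863 = 23536. x_0 ∉ {1, 24862} and s = 1, so 7 is a Miller–Rabin witness and 24863 is composite.
Base 20649: x_0 = 20649^12431 mod 24863 = 8942. x_0 ∉ {1, 24862} and s = 1, so 20649 is a Miller–Rabin witness and 24863 is composite.
The smallest witness among the given bases is 5.

5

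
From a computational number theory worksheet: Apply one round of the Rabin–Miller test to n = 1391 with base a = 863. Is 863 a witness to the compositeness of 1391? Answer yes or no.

yes

n − 1 = 1390 = 2^1 · 695, so s = 1 and d = 695.
x_0 = 863^695 mod 1391 = 372.
x_0 ∉ {1, 1390} and s = 1, so 863 is a Miller–Rabin witness and 1391 is composite.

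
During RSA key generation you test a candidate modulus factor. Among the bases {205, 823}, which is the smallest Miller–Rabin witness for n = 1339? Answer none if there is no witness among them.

none

n − 1 = 1338 = 2^1 · 669, so s = 1 and d = 669.
Base 205: x_0 = 205^669 mod 1339 = 1338. x_0 = 1338 ≡ −1, so 205 is not a witness.
Base 823: x_0 = 823^669 mod 1339 = 1338. x_0 = 1338 ≡ −1, so 823 is not a witness.
No listed base is a witness for 1339.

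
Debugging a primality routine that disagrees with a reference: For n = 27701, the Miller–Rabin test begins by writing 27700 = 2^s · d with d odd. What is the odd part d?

Halving: 27700 → 13850 → 6925; 6925 is odd.
So 27700 = 2^2 · 6925.

6925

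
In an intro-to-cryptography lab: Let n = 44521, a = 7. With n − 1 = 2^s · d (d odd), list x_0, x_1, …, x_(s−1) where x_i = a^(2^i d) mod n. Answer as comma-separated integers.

40089, 8863, 17725

n − 1 = 44520 = 2^3 · 5565, so s = 3 and d = 5565.
x_0 = 7^5565 mod 44521 = 40089.
x_1 = 40089^2 mod 44521 = 8863.
x_2 = 8863^2 mod 44521 = 17725.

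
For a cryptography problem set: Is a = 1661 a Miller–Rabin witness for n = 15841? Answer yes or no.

n − 1 = 15840 = 2^5 · 495, so s = 5 and d = 495.
x_0 = 1661^495 mod 15841 = 1.
x_0 = 1, so 1661 is not a witness.

no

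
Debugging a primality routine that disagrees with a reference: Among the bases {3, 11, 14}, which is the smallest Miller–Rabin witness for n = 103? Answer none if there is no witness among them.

none

n − 1 = 102 = 2^1 · 51, so s = 1 and d = 51.
Base 3: x_0 = 3^51 mod 103 = 102. x_0 = 102 ≡ −1, so 3 is not a witness.
Base 11: x_0 = 11^51 mod 103 = 102. x_0 = 102 ≡ −1, so 11 is not a witness.
Base 14: x_0 = 14^51 mod 103 = 1. x_0 = 1, so 14 is not a witness.
No listed base is a witness for 103.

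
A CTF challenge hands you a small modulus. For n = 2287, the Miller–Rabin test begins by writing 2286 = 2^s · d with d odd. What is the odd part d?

1143

Halving: 2286 → 1143; 1143 is odd.
So 2286 = 2^1 · 1143.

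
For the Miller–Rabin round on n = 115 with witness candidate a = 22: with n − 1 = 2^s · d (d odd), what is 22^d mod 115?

n − 1 = 114 = 2^1 · 57, so s = 1 and d = 57.
Repeated squaring mod 115: 22^1 ≡ 22, 22^2 ≡ 24, 22^4 ≡ 1, 22^8 ≡ 1, 22^16 ≡ 1, 22^32 ≡ 1.
57 = 32 + 16 + 8 + 1, so 22^57 ≡ 1·1·1·22 ≡ 22 (mod 115).

22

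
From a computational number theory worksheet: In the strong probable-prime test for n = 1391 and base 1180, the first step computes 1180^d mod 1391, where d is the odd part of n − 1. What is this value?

836

n − 1 = 1390 = 2^1 · 695, so s = 1 and d = 695.
Repeated squaring mod 1391: 1180^1 ≡ 1180, 1180^2 ≡ 9, 1180^4 ≡ 81, 1180^8 ≡ 997, 1180^16 ≡ 835, 1180^32 ≡ 334, 1180^64 ≡ 276, 1180^128 ≡ 1062, 1180^256 ≡ 1134, 1180^512 ≡ 672.
695 = 512 + 128 + 32 + 16 + 4 + 2 + 1, so 1180^695 ≡ 672·1062·334·835·81·9·1180 ≡ 836 (mod 1391).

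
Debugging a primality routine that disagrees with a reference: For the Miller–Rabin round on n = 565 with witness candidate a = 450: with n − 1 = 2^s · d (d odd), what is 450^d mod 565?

450

n − 1 = 564 = 2^2 · 141, so s = 2 and d = 141.
Repeated squaring mod 565: 450^1 ≡ 450, 450^2 ≡ 230, 450^4 ≡ 355, 450^8 ≡ 30, 450^16 ≡ 335, 450^32 ≡ 355, 450^64 ≡ 30, 450^128 ≡ 335.
141 = 128 + 8 + 4 + 1, so 450^141 ≡ 335·30·355·450 ≡ 450 (mod 565).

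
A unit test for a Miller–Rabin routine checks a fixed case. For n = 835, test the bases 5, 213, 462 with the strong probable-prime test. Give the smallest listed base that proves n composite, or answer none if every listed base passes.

n − 1 = 834 = 2^1 · 417, so s = 1 and d = 417.
Base 5: x_0 = 5^417 mod 835 = 810. x_0 ∉ {1, 834} and s = 1, so 5 is a Miller–Rabin witness and 835 is composite.
Base 213: x_0 = 213^417 mod 835 = 723. x_0 ∉ {1, 834} and s = 1, so 213 is a Miller–Rabin witness and 835 is composite.
Base 462: x_0 = 462^417 mod 835 = 352. x_0 ∉ {1, 834} and s = 1, so 462 is a Miller–Rabin witness and 835 is composite.
The smallest witness among the given bases is 5.

5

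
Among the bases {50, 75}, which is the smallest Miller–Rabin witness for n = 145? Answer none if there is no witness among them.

n − 1 = 144 = 2^4 · 9, so s = 4 and d = 9.
Base 50: x_0 = 50^9 mod 145 = 130. x_0 is neither 1 nor 144, so continue squaring. x_1 = 130^2 mod 145 = 80. x_2 = 80^2 mod 145 = 20. x_3 = 20^2 mod 145 = 110. Reached i = s−1 = 3 without hitting −1: 50 is a Miller–Rabin witness and 145 is composite.
Base 75: x_0 = 75^9 mod 145 = 75. x_0 is neither 1 nor 144, so continue squaring. x_1 = 75^2 mod 145 = 115. x_2 = 115^2 mod 145 = 30. x_3 = 30^2 mod 145 = 30. Reached i = s−1 = 3 without hitting −1: 75 is a Miller–Rabin witness and 145 is composite.
The smallest witness among the given bases is 50.

50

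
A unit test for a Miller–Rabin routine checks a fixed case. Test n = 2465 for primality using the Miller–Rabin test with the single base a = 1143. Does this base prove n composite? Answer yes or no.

n − 1 = 2464 = 2^5 · 77, so s = 5 and d = 77.
x_0 = 1143^77 mod 2465 = 1143.
x_0 is neither 1 nor 2464, so continue squaring.
x_1 = 1143^2 mod 2465 = 2464.
x_1 ≡ −1, so 1143 is not a witness.

no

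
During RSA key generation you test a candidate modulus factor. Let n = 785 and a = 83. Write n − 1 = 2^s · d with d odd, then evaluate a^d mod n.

428

n − 1 = 784 = 2^4 · 49, so s = 4 and d = 49.
Repeated squaring mod 785: 83^1 ≡ 83, 83^2 ≡ 609, 83^4 ≡ 361, 83^8 ≡ 11, 83^16 ≡ 121, 83^32 ≡ 511.
49 = 32 + 16 + 1, so 83^49 ≡ 511·121·83 ≡ 428 (mod 785).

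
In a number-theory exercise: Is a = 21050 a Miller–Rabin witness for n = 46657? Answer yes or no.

n − 1 = 46656 = 2^6 · 729, so s = 6 and d = 729.
Repeated squaring mod 46657: 21050^1 ≡ 21050, 21050^2 ≡ 971, 21050^4 ≡ 9701, 21050^8 ≡ 2232, 21050^16 ≡ 36182, 21050^32 ≡ 35018, 21050^64 ≡ 21050, 21050^128 ≡ 971, 21050^256 ≡ 9701, 21050^512 ≡ 2232.
729 = 512 + 128 + 64 + 16 + 8 + 1, so 21050^729 ≡ 2232·971·21050·36182·2232·21050 ≡ 1 (mod 46657).
x_0 = 21050^729 mod 46657 = 1.
x_0 = 1, so 21050 is not a witness.

no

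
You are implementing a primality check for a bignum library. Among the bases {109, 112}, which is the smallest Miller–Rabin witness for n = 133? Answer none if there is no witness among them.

109

n − 1 = 132 = 2^2 · 33, so s = 2 and d = 33.
Base 109: x_0 = 109^33 mod 133 = 50. x_0 is neither 1 nor 132, so continue squaring. x_1 = 50^2 mod 133 = 106. Reached i = s−1 = 1 without hitting −1: 109 is a Miller–Rabin witness and 133 is composite.
Base 112: x_0 = 112^33 mod 133 = 7. x_0 is neither 1 nor 132, so continue squaring. x_1 = 7^2 mod 133 = 49. Reached i = s−1 = 1 without hitting −1: 112 is a Miller–Rabin witness and 133 is composite.
The smallest witness among the given bases is 109.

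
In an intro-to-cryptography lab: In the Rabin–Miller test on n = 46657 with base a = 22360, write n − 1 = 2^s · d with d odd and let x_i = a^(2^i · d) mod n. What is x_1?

n − 1 = 46656 = 2^6 · 729, so s = 6 and d = 729.
x_0 = 22360^729 mod 46657 = 2184.
x_1 = 2184^2 mod 46657 = 10842.

10842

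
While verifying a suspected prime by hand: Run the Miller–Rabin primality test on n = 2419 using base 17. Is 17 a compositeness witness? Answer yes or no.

yes

n − 1 = 2418 = 2^1 · 1209, so s = 1 and d = 1209.
x_0 = 17^1209 mod 2419 = 26.
x_0 ∉ {1, 2418} and s = 1, so 17 is a Miller–Rabin witness and 2419 is composite.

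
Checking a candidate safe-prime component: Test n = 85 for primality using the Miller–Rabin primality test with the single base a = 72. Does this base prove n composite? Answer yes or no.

n − 1 = 84 = 2^2 · 21, so s = 2 and d = 21.
x_0 = 72^21 mod 85 = 72.
x_0 is neither 1 nor 84, so continue squaring.
x_1 = 72^2 mod 85 = 84.
x_1 ≡ −1, so 72 is not a witness.

no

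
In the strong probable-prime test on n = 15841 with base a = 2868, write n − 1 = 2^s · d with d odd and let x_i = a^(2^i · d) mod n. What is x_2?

218

n − 1 = 15840 = 2^5 · 495, so s = 5 and d = 495.
x_0 = 2868^495 mod 15841 = 4682.
x_1 = 4682^2 mod 15841 = 13021.
x_2 = 13021^2 mod 15841 = 218.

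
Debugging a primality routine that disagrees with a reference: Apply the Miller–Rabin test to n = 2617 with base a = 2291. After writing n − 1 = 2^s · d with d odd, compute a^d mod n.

n − 1 = 2616 = 2^3 · 327, so s = 3 and d = 327.
2291^327 mod 2617 = 667.

667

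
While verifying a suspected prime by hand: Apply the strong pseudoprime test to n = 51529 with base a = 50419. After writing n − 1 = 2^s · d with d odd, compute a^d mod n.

39272

n − 1 = 51528 = 2^3 · 6441, so s = 3 and d = 6441.
50419^6441 mod 51529 = 39272.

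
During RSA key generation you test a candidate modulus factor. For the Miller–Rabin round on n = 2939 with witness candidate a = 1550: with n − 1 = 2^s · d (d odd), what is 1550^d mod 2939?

1

n − 1 = 2938 = 2^1 · 1469, so s = 1 and d = 1469.
1550^1469 mod 2939 = 1.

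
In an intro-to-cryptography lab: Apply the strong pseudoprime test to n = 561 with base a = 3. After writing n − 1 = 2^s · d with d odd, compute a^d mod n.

78

n − 1 = 560 = 2^4 · 35, so s = 4 and d = 35.
3^35 mod 561 = 78.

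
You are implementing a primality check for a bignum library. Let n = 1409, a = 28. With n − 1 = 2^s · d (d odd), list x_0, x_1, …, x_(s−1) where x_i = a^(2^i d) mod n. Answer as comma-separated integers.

n − 1 = 1408 = 2^7 · 11, so s = 7 and d = 11.
x_0 = 28^11 mod 1409 = 1000.
x_1 = 1000^2 mod 1409 = 1019.
x_2 = 1019^2 mod 1409 = 1337.
x_3 = 1337^2 mod 1409 = 957.
x_4 = 957^2 mod 1409 = 1408.
x_5 = 1408^2 mod 1409 = 1.
x_6 = 1^2 mod 1409 = 1.

1000, 1019, 1337, 957, 1408, 1, 1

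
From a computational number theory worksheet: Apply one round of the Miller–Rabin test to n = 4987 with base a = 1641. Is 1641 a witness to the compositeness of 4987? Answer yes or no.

n − 1 = 4986 = 2^1 · 2493, so s = 1 and d = 2493.
x_0 = 1641^2493 mod 4987 = 1.
x_0 = 1, so 1641 is not a witness.

no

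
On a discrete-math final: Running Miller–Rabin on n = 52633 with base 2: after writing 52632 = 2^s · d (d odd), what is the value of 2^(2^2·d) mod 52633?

1

n − 1 = 52632 = 2^3 · 6579, so s = 3 and d = 6579.
By repeated squaring, 2^6579 ≡ 1 (mod 52633).
x_0 = 1.
x_1 = 1^2 mod 52633 = 1.
x_2 = 1^2 mod 52633 = 1.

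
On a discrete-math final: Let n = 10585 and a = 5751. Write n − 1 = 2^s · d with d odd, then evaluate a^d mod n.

2116

n − 1 = 10584 = 2^3 · 1323, so s = 3 and d = 1323.
By repeated squaring, 5751^1323 ≡ 2116 (mod 10585).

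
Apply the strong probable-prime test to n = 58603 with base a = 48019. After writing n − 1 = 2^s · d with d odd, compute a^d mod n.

n − 1 = 58602 = 2^1 · 29301, so s = 1 and d = 29301.
Repeated squaring mod 58603: 48019^1 ≡ 48019, 48019^2 ≡ 30723, 48019^4 ≡ 42811, 48019^8 ≡ 31499, 48019^16 ≡ 38211, 48019^32 ≡ 45379, 48019^64 ≡ 2824, 48019^128 ≡ 4968, 48019^256 ≡ 9161, 48019^512 ≡ 4425, 48019^1024 ≡ 7223, 48019^2048 ≡ 15059, 48019^4096 ≡ 38474, 48019^8192 ≡ 54102, 48019^16384 ≡ 40966.
29301 = 16384 + 8192 + 4096 + 512 + 64 + 32 + 16 + 4 + 1, so 48019^29301 ≡ 40966·54102·38474·4425·2824·45379·38211·42811·48019 ≡ 58602 (mod 58603).

58602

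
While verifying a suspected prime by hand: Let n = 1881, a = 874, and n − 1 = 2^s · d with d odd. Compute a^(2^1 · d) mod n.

1387

n − 1 = 1880 = 2^3 · 235, so s = 3 and d = 235.
x_0 = 874^235 mod 1881 = 1387.
x_1 = 1387^2 mod 1881 = 1387.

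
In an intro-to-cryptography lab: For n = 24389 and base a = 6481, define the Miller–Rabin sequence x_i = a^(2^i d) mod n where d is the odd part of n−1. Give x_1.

13716

n − 1 = 24388 = 2^2 · 6097, so s = 2 and d = 6097.
x_0 = 6481^6097 mod 24389 = 7412.
x_1 = 7412^2 mod 24389 = 13716.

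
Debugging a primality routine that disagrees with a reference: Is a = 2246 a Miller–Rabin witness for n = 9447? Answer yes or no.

yes

n − 1 = 9446 = 2^1 · 4723, so s = 1 and d = 4723.
x_0 = 2246^4723 mod 9447 = 5855.
x_0 ∉ {1, 9446} and s = 1, so 2246 is a Miller–Rabin witness and 9447 is composite.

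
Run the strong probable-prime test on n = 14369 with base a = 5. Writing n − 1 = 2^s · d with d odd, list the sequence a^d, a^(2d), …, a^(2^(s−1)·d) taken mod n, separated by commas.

n − 1 = 14368 = 2^5 · 449, so s = 5 and d = 449.
x_0 = 5^449 mod 14369 = 9397.
x_1 = 9397^2 mod 14369 = 6104.
x_2 = 6104^2 mod 14369 = 14368.
x_3 = 14368^2 mod 14369 = 1.
x_4 = 1^2 mod 14369 = 1.

9397, 6104, 14368, 1, 1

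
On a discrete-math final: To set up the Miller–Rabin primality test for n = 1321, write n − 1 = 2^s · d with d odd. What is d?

165

Halving: 1320 → 660 → 330 → 165; 165 is odd.
So 1320 = 2^3 · 165.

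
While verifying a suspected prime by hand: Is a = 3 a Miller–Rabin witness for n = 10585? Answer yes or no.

no

n − 1 = 10584 = 2^3 · 1323, so s = 3 and d = 1323.
x_0 = 3^1323 mod 10585 = 8422.
x_0 is neither 1 nor 10584, so continue squaring.
x_1 = 8422^2 mod 10585 = 10584.
x_1 ≡ −1, so 3 is not a witness.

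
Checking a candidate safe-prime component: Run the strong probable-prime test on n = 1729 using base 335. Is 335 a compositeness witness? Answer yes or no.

no

n − 1 = 1728 = 2^6 · 27, so s = 6 and d = 27.
Repeated squaring mod 1729: 335^1 ≡ 335, 335^2 ≡ 1569, 335^4 ≡ 1394, 335^8 ≡ 1569, 335^16 ≡ 1394.
27 = 16 + 8 + 2 + 1, so 335^27 ≡ 1394·1569·1569·335 ≡ 1728 (mod 1729).
x_0 = 335^27 mod 1729 = 1728.
x_0 = 1728 ≡ −1, so 335 is not a witness.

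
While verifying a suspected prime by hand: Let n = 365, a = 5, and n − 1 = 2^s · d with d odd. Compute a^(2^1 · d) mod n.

n − 1 = 364 = 2^2 · 91, so s = 2 and d = 91.
x_0 = 5^91 mod 365 = 135.
x_1 = 135^2 mod 365 = 340.

340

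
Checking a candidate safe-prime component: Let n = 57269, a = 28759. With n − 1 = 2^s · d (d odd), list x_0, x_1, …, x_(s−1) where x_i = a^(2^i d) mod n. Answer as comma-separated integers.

52697, 57268

n − 1 = 57268 = 2^2 · 14317, so s = 2 and d = 14317.
x_0 = 28759^14317 mod 57269 = 52697.
x_1 = 52697^2 mod 57269 = 57268.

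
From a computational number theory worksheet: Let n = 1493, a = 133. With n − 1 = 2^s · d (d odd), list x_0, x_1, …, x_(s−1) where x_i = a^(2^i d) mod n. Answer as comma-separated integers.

1, 1

n − 1 = 1492 = 2^2 · 373, so s = 2 and d = 373.
x_0 = 133^373 mod 1493 = 1.
x_1 = 1^2 mod 1493 = 1.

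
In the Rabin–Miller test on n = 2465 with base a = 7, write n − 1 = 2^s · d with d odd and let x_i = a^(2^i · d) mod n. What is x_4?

1

n − 1 = 2464 = 2^5 · 77, so s = 5 and d = 77.
x_0 = 7^77 mod 2465 = 2437.
x_1 = 2437^2 mod 2465 = 784.
x_2 = 784^2 mod 2465 = 871.
x_3 = 871^2 mod 2465 = 1886.
x_4 = 1886^2 mod 2465 = 1.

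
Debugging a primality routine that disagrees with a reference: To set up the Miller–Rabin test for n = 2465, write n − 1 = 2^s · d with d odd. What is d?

Halving: 2464 → 1232 → 616 → 308 → 154 → 77; 77 is odd.
So 2464 = 2^5 · 77.

77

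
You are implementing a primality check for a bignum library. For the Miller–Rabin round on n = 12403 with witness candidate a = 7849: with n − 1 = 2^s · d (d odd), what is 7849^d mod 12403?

n − 1 = 12402 = 2^1 · 6201, so s = 1 and d = 6201.
By repeated squaring, 7849^6201 ≡ 12402 (mod 12403).

12402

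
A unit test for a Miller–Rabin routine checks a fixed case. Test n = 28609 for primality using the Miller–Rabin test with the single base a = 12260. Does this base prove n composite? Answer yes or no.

n − 1 = 28608 = 2^6 · 447, so s = 6 and d = 447.
x_0 = 12260^447 mod 28609 = 28608.
x_0 = 28608 ≡ −1, so 12260 is not a witness.

no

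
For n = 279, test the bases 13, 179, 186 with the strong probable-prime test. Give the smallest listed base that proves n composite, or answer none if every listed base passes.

n − 1 = 278 = 2^1 · 139, so s = 1 and d = 139.
Base 13: x_0 = 13^139 mod 279 = 238. x_0 ∉ {1, 278} and s = 1, so 13 is a Miller–Rabin witness and 279 is composite.
Base 179: x_0 = 179^139 mod 279 = 17. x_0 ∉ {1, 278} and s = 1, so 179 is a Miller–Rabin witness and 279 is composite.
Base 186: x_0 = 186^139 mod 279 = 0. x_0 ∉ {1, 278} and s = 1, so 186 is a Miller–Rabin witness and 279 is composite.
The smallest witness among the given bases is 13.

13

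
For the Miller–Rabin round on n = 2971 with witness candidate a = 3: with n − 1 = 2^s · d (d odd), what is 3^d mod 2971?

2970

n − 1 = 2970 = 2^1 · 1485, so s = 1 and d = 1485.
3^1485 mod 2971 = 2970.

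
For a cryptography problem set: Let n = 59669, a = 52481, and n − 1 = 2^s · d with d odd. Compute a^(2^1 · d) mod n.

n − 1 = 59668 = 2^2 · 14917, so s = 2 and d = 14917.
x_0 = 52481^14917 mod 59669 = 59668.
x_1 = 59668^2 mod 59669 = 1.

1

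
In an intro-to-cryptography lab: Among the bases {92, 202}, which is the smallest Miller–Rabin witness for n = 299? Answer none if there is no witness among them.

92

n − 1 = 298 = 2^1 · 149, so s = 1 and d = 149.
Base 92: x_0 = 92^149 mod 299 = 92. x_0 ∉ {1, 298} and s = 1, so 92 is a Miller–Rabin witness and 299 is composite.
Base 202: x_0 = 202^149 mod 299 = 284. x_0 ∉ {1, 298} and s = 1, so 202 is a Miller–Rabin witness and 299 is composite.
The smallest witness among the given bases is 92.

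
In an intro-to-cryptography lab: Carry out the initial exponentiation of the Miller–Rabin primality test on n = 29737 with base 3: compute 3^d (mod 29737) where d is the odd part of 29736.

n − 1 = 29736 = 2^3 · 3717, so s = 3 and d = 3717.
3^3717 mod 29737 = 20410.

20410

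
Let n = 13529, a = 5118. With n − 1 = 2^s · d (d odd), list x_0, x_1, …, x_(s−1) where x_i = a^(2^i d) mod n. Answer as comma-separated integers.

8934, 8785, 6809

n − 1 = 13528 = 2^3 · 1691, so s = 3 and d = 1691.
x_0 = 5118^1691 mod 13529 = 8934.
x_1 = 8934^2 mod 13529 = 8785.
x_2 = 8785^2 mod 13529 = 6809.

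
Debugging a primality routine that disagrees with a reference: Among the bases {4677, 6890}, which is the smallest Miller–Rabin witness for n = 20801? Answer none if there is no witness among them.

none

n − 1 = 20800 = 2^6 · 325, so s = 6 and d = 325.
Base 4677: x_0 = 4677^325 mod 20801 = 20800. x_0 = 20800 ≡ −1, so 4677 is not a witness.
Base 6890: x_0 = 6890^325 mod 20801 = 1. x_0 = 1, so 6890 is not a witness.
No listed base is a witness for 20801.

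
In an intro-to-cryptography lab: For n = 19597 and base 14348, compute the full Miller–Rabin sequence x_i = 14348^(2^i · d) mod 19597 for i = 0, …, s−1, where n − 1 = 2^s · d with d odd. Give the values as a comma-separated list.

19596, 1

n − 1 = 19596 = 2^2 · 4899, so s = 2 and d = 4899.
x_0 = 14348^4899 mod 19597 = 19596.
x_1 = 19596^2 mod 19597 = 1.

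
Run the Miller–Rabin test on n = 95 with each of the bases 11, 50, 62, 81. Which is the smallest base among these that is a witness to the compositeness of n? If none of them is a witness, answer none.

11

n − 1 = 94 = 2^1 · 47, so s = 1 and d = 47.
Base 11: x_0 = 11^47 mod 95 = 26. x_0 ∉ {1, 94} and s = 1, so 11 is a Miller–Rabin witness and 95 is composite.
Base 50: x_0 = 50^47 mod 95 = 65. x_0 ∉ {1, 94} and s = 1, so 50 is a Miller–Rabin witness and 95 is composite.
Base 62: x_0 = 62^47 mod 95 = 63. x_0 ∉ {1, 94} and s = 1, so 62 is a Miller–Rabin witness and 95 is composite.
Base 81: x_0 = 81^47 mod 95 = 6. x_0 ∉ {1, 94} and s = 1, so 81 is a Miller–Rabin witness and 95 is composite.
The smallest witness among the given bases is 11.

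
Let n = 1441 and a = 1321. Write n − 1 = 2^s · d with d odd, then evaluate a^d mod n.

342

n − 1 = 1440 = 2^5 · 45, so s = 5 and d = 45.
Repeated squaring mod 1441: 1321^1 ≡ 1321, 1321^2 ≡ 1431, 1321^4 ≡ 100, 1321^8 ≡ 1354, 1321^16 ≡ 364, 1321^32 ≡ 1365.
45 = 32 + 8 + 4 + 1, so 1321^45 ≡ 1365·1354·100·1321 ≡ 342 (mod 1441).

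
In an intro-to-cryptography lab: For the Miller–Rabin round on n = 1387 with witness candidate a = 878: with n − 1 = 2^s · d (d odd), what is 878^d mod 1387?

n − 1 = 1386 = 2^1 · 693, so s = 1 and d = 693.
878^693 mod 1387 = 1.

1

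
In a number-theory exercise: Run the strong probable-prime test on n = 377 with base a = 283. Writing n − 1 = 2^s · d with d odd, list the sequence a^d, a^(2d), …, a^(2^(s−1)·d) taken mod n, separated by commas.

303, 198, 373

n − 1 = 376 = 2^3 · 47, so s = 3 and d = 47.
x_0 = 283^47 mod 377 = 303.
x_1 = 303^2 mod 377 = 198.
x_2 = 198^2 mod 377 = 373.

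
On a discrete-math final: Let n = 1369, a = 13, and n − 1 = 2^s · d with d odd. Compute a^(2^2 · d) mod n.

704

n − 1 = 1368 = 2^3 · 171, so s = 3 and d = 171.
x_0 = 13^171 mod 1369 = 882.
x_1 = 882^2 mod 1369 = 332.
x_2 = 332^2 mod 1369 = 704.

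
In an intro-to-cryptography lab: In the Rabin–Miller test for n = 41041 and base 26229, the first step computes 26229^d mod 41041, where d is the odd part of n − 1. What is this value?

4753

n − 1 = 41040 = 2^4 · 2565, so s = 4 and d = 2565.
Repeated squaring mod 41041: 26229^1 ≡ 26229, 26229^2 ≡ 31199, 26229^4 ≡ 8204, 26229^8 ≡ 39417, 26229^16 ≡ 10752, 26229^32 ≡ 34048, 26229^64 ≡ 22218, 26229^128 ≡ 39417, 26229^256 ≡ 10752, 26229^512 ≡ 34048, 26229^1024 ≡ 22218, 26229^2048 ≡ 39417.
2565 = 2048 + 512 + 4 + 1, so 26229^2565 ≡ 39417·34048·8204·26229 ≡ 4753 (mod 41041).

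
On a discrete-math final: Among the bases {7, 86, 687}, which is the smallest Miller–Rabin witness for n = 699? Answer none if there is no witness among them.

n − 1 = 698 = 2^1 · 349, so s = 1 and d = 349.
Base 7: x_0 = 7^349 mod 699 = 7. x_0 ∉ {1, 698} and s = 1, so 7 is a Miller–Rabin witness and 699 is composite.
Base 86: x_0 = 86^349 mod 699 = 380. x_0 ∉ {1, 698} and s = 1, so 86 is a Miller–Rabin witness and 699 is composite.
Base 687: x_0 = 687^349 mod 699 = 12. x_0 ∉ {1, 698} and s = 1, so 687 is a Miller–Rabin witness and 699 is composite.
The smallest witness among the given bases is 7.

7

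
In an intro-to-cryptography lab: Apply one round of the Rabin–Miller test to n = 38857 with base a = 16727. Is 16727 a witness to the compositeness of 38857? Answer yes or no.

no

n − 1 = 38856 = 2^3 · 4857, so s = 3 and d = 4857.
x_0 = 16727^4857 mod 38857 = 1.
x_0 = 1, so 16727 is not a witness.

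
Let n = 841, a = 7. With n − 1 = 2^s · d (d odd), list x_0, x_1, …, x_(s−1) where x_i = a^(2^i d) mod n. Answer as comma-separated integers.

523, 204, 407

n − 1 = 840 = 2^3 · 105, so s = 3 and d = 105.
x_0 = 7^105 mod 841 = 523.
x_1 = 523^2 mod 841 = 204.
x_2 = 204^2 mod 841 = 407.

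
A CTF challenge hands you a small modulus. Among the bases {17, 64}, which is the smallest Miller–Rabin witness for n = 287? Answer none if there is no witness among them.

n − 1 = 286 = 2^1 · 143, so s = 1 and d = 143.
Base 17: x_0 = 17^143 mod 287 = 89. x_0 ∉ {1, 286} and s = 1, so 17 is a Miller–Rabin witness and 287 is composite.
Base 64: x_0 = 64^143 mod 287 = 113. x_0 ∉ {1, 286} and s = 1, so 64 is a Miller–Rabin witness and 287 is composite.
The smallest witness among the given bases is 17.

17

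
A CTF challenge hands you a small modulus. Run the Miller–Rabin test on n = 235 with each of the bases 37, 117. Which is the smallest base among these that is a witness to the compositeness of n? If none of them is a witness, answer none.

n − 1 = 234 = 2^1 · 117, so s = 1 and d = 117.
Base 37: x_0 = 37^117 mod 235 = 147. x_0 ∉ {1, 234} and s = 1, so 37 is a Miller–Rabin witness and 235 is composite.
Base 117: x_0 = 117^117 mod 235 = 82. x_0 ∉ {1, 234} and s = 1, so 117 is a Miller–Rabin witness and 235 is composite.
The smallest witness among the given bases is 37.

37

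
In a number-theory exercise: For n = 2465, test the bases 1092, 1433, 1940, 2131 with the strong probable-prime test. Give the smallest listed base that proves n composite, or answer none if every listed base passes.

1433

n − 1 = 2464 = 2^5 · 77, so s = 5 and d = 77.
Base 1092: x_0 = 1092^77 mod 2465 = 1177. x_0 is neither 1 nor 2464, so continue squaring. x_1 = 1177^2 mod 2465 = 2464. x_1 ≡ −1, so 1092 is not a witness.
Base 1433: x_0 = 1433^77 mod 2465 = 853. x_0 is neither 1 nor 2464, so continue squaring. x_1 = 853^2 mod 2465 = 434. x_2 = 434^2 mod 2465 = 1016. x_3 = 1016^2 mod 2465 = 1886. x_4 = 1886^2 mod 2465 = 1. x_4 = 1 but x_3 ≠ ±1, a nontrivial square root of 1 — 1433 is a witness and 2465 is composite.
Base 1940: x_0 = 1940^77 mod 2465 = 1375. x_0 is neither 1 nor 2464, so continue squaring. x_1 = 1375^2 mod 2465 = 2435. x_2 = 2435^2 mod 2465 = 900. x_3 = 900^2 mod 2465 = 1480. x_4 = 1480^2 mod 2465 = 1480. Reached i = s−1 = 4 without hitting −1: 1940 is a Miller–Rabin witness and 2465 is composite.
Base 2131: x_0 = 2131^77 mod 2465 = 1931. x_0 is neither 1 nor 2464, so continue squaring. x_1 = 1931^2 mod 2465 = 1681. x_2 = 1681^2 mod 2465 = 871. x_3 = 871^2 mod 2465 = 1886. x_4 = 1886^2 mod 2465 = 1. x_4 = 1 but x_3 ≠ ±1, a nontrivial square root of 1 — 2131 is a witness and 2465 is composite.
The smallest witness among the given bases is 1433.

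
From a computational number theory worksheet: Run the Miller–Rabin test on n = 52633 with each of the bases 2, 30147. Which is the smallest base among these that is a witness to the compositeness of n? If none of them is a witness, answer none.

n − 1 = 52632 = 2^3 · 6579, so s = 3 and d = 6579.
Base 2: x_0 = 2^6579 mod 52633 = 1. x_0 = 1, so 2 is not a witness.
Base 30147: x_0 = 30147^6579 mod 52633 = 52632. x_0 = 52632 ≡ −1, so 30147 is not a witness.
No listed base is a witness for 52633.

none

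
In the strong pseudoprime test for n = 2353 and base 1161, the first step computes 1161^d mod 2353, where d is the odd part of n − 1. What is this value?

298

n − 1 = 2352 = 2^4 · 147, so s = 4 and d = 147.
Repeated squaring mod 2353: 1161^1 ≡ 1161, 1161^2 ≡ 2005, 1161^4 ≡ 1101, 1161^8 ≡ 406, 1161^16 ≡ 126, 1161^32 ≡ 1758, 1161^64 ≡ 1075, 1161^128 ≡ 302.
147 = 128 + 16 + 2 + 1, so 1161^147 ≡ 302·126·2005·1161 ≡ 298 (mod 2353).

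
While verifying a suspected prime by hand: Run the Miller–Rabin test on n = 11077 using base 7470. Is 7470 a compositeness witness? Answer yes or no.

yes

n − 1 = 11076 = 2^2 · 2769, so s = 2 and d = 2769.
x_0 = 7470^2769 mod 11077 = 2938.
x_0 is neither 1 nor 11076, so continue squaring.
x_1 = 2938^2 mod 11077 = 2861.
Reached i = s−1 = 1 without hitting −1: 7470 is a Miller–Rabin witness and 11077 is composite.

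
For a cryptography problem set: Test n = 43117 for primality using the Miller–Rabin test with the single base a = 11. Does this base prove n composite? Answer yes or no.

n − 1 = 43116 = 2^2 · 10779, so s = 2 and d = 10779.
x_0 = 11^10779 mod 43117 = 40608.
x_0 is neither 1 nor 43116, so continue squaring.
x_1 = 40608^2 mod 43117 = 43116.
x_1 ≡ −1, so 11 is not a witness.

no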